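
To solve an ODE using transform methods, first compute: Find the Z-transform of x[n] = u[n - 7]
Using the time-shift property: Z{u[n-7]}=z^(-7) * z/(z-1)
=z^(-6)/(z-1)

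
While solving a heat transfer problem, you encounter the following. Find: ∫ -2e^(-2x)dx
Since d/dx[e^(-2x)]=-2e^(-2x), we get 1 e^(-2x)+C

Answer: e^(-2x)+C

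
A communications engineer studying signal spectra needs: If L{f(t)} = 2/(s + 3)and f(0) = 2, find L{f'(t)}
L{f'(t)}=s·F(s) - f(0)=2s/(s + 3) - 2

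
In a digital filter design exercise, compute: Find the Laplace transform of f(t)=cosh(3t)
L{cosh(at)}=s/(s²-a²)
L{cosh(3t)}=s/(s²-9)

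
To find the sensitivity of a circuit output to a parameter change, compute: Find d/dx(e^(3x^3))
Chain rule: d/dx[e^u] = e^u · u' where u = 3x^3
u' = 9x^2

Answer: 9x^2·e^(3x^3)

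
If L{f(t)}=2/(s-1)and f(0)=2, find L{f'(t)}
L{f'(t)}=s·F(s) - f(0)=2s/(s-1)-2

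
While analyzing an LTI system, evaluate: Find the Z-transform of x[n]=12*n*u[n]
Z{n * u[n]}=z/(z-1)^2
By linearity: Z{12 * n * u[n]}=12z/(z-1)^2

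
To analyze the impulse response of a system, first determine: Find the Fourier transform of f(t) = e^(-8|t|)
Using the standard pair: F{e^(-a|t|)}=2a/(a^2+omega^2)
With a=8: F(omega)=16/(64+omega^2)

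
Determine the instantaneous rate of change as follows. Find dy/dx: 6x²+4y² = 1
Differentiate: 12x + 8y·(dy/dx) = 0
dy/dx = -12x/(8y) = -(3/2)·(x/y)

Answer: dy/dx = -(3/2)·(x/y)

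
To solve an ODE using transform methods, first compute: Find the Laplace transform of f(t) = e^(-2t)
L{e^(at)} = 1/(s-a)
L{e^(-2t)} = 1/(s + 2)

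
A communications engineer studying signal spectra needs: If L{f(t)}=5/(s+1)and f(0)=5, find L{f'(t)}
L{f'(t)}=s·F(s) - f(0)=5s/(s + 1) - 5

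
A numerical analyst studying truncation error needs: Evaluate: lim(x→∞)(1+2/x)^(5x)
Rewrite as [(1 + 2/x)^x]^5.
lim(1 + 2/x)^x=e^2, so limit=(e^2)^5=e^10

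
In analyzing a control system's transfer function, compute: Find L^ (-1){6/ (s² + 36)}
L^(-1){w/(s² + w²)} = sin(wt)
Here w = 6

Answer: sin(6t)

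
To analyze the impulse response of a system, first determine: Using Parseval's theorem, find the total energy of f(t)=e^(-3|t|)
Parseval's theorem: E=integral |f(t)|^2 dt=(1/2pi) integral |F(omega)|^2 domega
E=integral_{-inf}^{inf} e^(-6|t|) dt=2*integral_0^inf e^(-6t) dt=2/(2*3)=1/3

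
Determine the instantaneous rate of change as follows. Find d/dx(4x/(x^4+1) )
Quotient rule: (f/g)' = (f'g - fg')/g²
f = 4x, f' = 4
g = x^4+1, g' = 4x^3

Answer: (4·(x^4+1)-16x^4)/(x^4+1)²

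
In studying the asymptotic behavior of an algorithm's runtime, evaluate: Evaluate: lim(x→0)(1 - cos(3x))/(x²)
Using 1-cos(u) ≈ u²/2 for small u:
(1-cos(3x)) ≈ (3x)²/2=9x²/2
So limit=9/(2·1)=9/2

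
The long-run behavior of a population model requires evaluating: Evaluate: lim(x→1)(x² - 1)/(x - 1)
Factor: (x² - 1) = (x-1)(x+1)
Cancel (x-1): lim(x→1) (x+1) = 2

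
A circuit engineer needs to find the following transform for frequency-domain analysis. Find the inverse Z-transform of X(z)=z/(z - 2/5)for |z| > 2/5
Standard pair: z/(z-a) <-> a^n*u[n] for causal signals
With a=2/5: x[n]=(2/5)^n*u[n]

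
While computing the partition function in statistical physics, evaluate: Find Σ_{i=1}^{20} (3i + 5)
= 3·Σ i + 5·20 = 3·210 + 100 = 730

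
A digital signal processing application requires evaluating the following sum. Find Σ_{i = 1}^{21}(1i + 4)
=1·Σ i + 4·21=1·231 + 84=315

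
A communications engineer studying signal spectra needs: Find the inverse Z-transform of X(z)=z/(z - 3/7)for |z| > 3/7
Standard pair: z/(z-a) <-> a^n*u[n] for causal signals
With a=3/7: x[n]=(3/7)^n*u[n]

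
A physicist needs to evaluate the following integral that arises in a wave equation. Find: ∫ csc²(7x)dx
Since d/dx[-cot(7x)] = 7csc²(7x), integral = -cot(7x)/7 + C

Answer: (-1/7)cot(7x) + C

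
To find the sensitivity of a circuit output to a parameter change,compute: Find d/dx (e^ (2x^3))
Chain rule: d/dx[e^u] = e^u · u' where u = 2x^3
u' = 6x^2

Answer: 6x^2·e^(2x^3)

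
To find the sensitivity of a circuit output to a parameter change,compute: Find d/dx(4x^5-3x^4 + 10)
Power rule: d/dx(ax^n)=n·a·x^(n-1)
Term by term: 20·x^4-12·x^3

Answer: 20x^4-12x^3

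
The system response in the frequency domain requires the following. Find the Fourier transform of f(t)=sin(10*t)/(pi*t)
sin(W * t)/(pi * t)=(W/pi) * sinc(W * t/pi) is the impulse response of the ideal low-pass filter with cutoff W (here W=10).
Its Fourier transform is a rectangular function:
F(omega)=1 for |omega| < 10, 0 otherwise

Answer: rect(omega/20) [i.e., 1 for |omega| < 10, 0 otherwise]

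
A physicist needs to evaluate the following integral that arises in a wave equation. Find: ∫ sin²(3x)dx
Using identity sin²(u)=(1 - cos(2u))/2:
∫ (1 - cos(6x))/2 dx=x/2 - sin(6x)/12+C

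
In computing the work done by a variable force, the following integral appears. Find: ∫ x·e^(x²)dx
Let u=x², du=2x dx
∫ (1/2)e^u du=e^u/2 + C

Answer: e^(x²)/2 + C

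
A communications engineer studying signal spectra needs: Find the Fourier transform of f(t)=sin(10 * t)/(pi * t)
sin(W*t)/(pi*t)=(W/pi)*sinc(W*t/pi) is the impulse response of the ideal low-pass filter with cutoff W (here W=10).
Its Fourier transform is a rectangular function:
F(omega)=1 for |omega| < 10, 0 otherwise

Answer: rect(omega/20) [i.e., 1 for |omega| < 10, 0 otherwise]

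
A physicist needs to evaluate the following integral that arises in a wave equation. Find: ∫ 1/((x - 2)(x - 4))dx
Partial fractions: 1/((x-2)(x-4)) = A/(x-2) + B/(x-4)
A = -1/2, B = 1/2
∫ [-1/2· 1/(x-2) + 1/2· 1/(x-4)] dx
= (1/2)[ln|x-4| - ln|x-2|] + C

Answer: (1/2)·ln|(x-4)/(x-2)| + C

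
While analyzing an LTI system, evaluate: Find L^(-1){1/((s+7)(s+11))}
Partial fractions: 1/((s + 7)(s + 11)) = A/(s + 7) + B/(s + 11)
Cover-up: A = 1/(s + 11)|_{s = -7} = 1/4; B = 1/(s + 7)|_{s = -11} = -1/4
L^(-1) = (1/4)e^(-7t) - (1/4)e^(-11t)

Answer: (1/4)(e^(-7t) - e^(-11t))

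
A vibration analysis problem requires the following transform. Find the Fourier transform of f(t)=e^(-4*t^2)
The Fourier transform of a Gaussian e^(-a*t^2) is sqrt(pi/a)*e^(-omega^2/(4a)).
With a = 4: F(omega) = sqrt(pi)/2*e^(-omega^2/16)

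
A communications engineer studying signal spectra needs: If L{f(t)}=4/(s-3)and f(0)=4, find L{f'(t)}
L{f'(t)} = s·F(s) - f(0) = 4s/(s-3) - 4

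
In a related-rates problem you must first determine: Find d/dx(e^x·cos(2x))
Product rule: (fg)' = f'g+fg'
f = e^x, f' = e^x
g = cos(2x), g' = -2·sin(2x)

Answer: e^x·cos(2x)-2·e^x·sin(2x)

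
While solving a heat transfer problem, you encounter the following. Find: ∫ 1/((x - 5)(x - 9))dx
Partial fractions: 1/((x-5)(x-9))=A/(x-5)+B/(x-9)
A=-1/4, B=1/4
∫ [-1/4· 1/(x-5)+1/4· 1/(x-9)] dx
=(1/4)[ln|x-9| - ln|x-5|]+C

Answer: (1/4)·ln|(x-9)/(x-5)|+C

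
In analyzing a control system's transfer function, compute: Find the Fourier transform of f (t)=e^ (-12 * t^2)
The Fourier transform of a Gaussian e^(-a*t^2) is sqrt(pi/a)*e^(-omega^2/(4a)).
With a=12: F(omega)=sqrt(pi/12)*e^(-omega^2/48)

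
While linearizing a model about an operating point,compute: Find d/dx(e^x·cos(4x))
Product rule: (fg)' = f'g+fg'
f = e^x, f' = e^x
g = cos(4x), g' = -4·sin(4x)

Answer: e^x·cos(4x)-4·e^x·sin(4x)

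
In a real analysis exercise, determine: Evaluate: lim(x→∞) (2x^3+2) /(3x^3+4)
Divide numerator and denominator by x^3:
lim (2 + 2/x^3)/(3 + 4/x^3)=2/3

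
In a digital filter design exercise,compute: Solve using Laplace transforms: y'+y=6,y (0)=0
Take L of both sides: sY(s)-0+Y(s) = 6/s
Y(s)(s+1) = 6/s+0
Y(s) = 6/(s(s+1))+0/(s+1)
Partial fractions: 6/(s(s+1)) = 6/s - 6/(s+1)
So Y(s) = 6/s - 6/(s+1)
Inverse transform (L^(-1){1/s} = 1, L^(-1){1/(s+1)} = e^(-t)):

Answer: y(t) = 6-6·e^(-t)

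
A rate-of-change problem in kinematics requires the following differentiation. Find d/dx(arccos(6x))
d/dx[arccos(u)] = -u'/√(1-u²), u = 6x, u' = 6

Answer: -6/√(1 - 36x²)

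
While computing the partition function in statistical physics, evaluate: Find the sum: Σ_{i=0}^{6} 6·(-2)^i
Geometric series: S = a(1 - r^n)/(1 - r)
a = 6, r = -2, n = 7
S = 6(1+128)/3 = 258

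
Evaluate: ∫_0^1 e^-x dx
Antiderivative: -e^-x
Evaluate: -(e^-1 - 1)

Answer: (e^-1 - 1)/(-1)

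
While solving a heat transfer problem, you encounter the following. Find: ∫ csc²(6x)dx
Since d/dx[-cot(6x)]=6csc²(6x), integral=-cot(6x)/6+C

Answer: (-1/6)cot(6x)+C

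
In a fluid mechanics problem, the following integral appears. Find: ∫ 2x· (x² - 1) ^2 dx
Let u=x² - 1, du=2x dx
∫ u^2 du=u^3/3 + C

Answer: (x² - 1)^3/3 + C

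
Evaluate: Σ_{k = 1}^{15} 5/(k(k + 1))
Partial fractions: 5/(k(k + 1)) = 5/k - 5/(k + 1)
Telescoping sum: 5(1 - 1/16) = 5·15/16

Answer: 75/16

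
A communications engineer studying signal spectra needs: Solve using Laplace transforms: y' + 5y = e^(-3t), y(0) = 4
Take L: sY - 4 + 5Y=1/(s + 3)
Y(s + 5)=1/(s + 3) + 4
Y=1/((s + 3)(s + 5)) + 4/(s + 5)
Partial fractions: 1/((s + 3)(s + 5))=(1/2)/(s + 3) - (1/2)/(s + 5)
So Y=(1/2)/(s + 3) + (7/2)/(s + 5)
Inverse Laplace transform (L^(-1){1/(s + 3)}=e^(-3t), L^(-1){1/(s + 5)}=e^(-5t)):

Answer: y(t)=(1/2)·e^(-3t) + (7/2)·e^(-5t)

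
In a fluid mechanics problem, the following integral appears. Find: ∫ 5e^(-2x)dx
Since d/dx[e^(-2x)]=-2e^(-2x), we get -5/2 e^(-2x) + C

Answer: (-5/2)e^(-2x) + C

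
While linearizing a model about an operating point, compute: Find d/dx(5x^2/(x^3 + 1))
Quotient rule: (f/g)' = (f'g - fg')/g²
f = 5x^2, f' = 10x
g = x^3+1, g' = 3x^2

Answer: (10x·(x^3+1)-15x^4)/(x^3+1)²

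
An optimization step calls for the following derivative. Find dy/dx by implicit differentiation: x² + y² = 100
Differentiate both sides: 2x+2y·(dy/dx)=0
Solve: dy/dx=-2x/(2y)=-x/y

Answer: dy/dx=-x/y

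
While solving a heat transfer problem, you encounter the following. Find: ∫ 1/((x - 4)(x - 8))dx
Partial fractions: 1/((x-4)(x-8)) = A/(x-4)+B/(x-8)
A = -1/4, B = 1/4
∫ [-1/4· 1/(x-4)+1/4· 1/(x-8)] dx
= (1/4)[ln|x-8| - ln|x-4|]+C

Answer: (1/4)·ln|(x-8)/(x-4)|+C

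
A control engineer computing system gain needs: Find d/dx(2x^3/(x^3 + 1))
Quotient rule: (f/g)'=(f'g - fg')/g²
f=2x^3, f'=6x^2
g=x^3+1, g'=3x^2

Answer: (6x^2·(x^3+1)-6x^5)/(x^3+1)²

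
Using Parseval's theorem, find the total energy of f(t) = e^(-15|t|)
Parseval's theorem: E = integral |f(t)|^2 dt = (1/2pi) integral |F(omega)|^2 domega
E = integral_{-inf}^{inf} e^(-30|t|) dt = 2 * integral_0^inf e^(-30t) dt = 2/(2 * 15) = 1/15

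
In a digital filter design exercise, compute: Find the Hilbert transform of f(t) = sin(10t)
The Hilbert transform shifts each frequency component by -pi/2.
H{sin(wt)} = -cos(wt)
With w = 10: H{sin(10t)} = -cos(10t)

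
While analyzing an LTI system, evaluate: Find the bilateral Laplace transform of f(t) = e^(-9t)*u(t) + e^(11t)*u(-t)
For e^(-9t) * u(t): L=1/(s + 9), Re(s) > -9
For e^(11t) * u(-t): L=-1/(s-11), Re(s) < 11
Combined: F(s)=1/(s + 9) - 1/(s-11), -9 < Re(s) < 11

Answer: 1/(s + 9) - 1/(s-11), ROC: -9 < Re(s) < 11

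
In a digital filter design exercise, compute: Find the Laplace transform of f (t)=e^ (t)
L{e^(at)} = 1/(s-a)
L{e^(t)} = 1/(s-1)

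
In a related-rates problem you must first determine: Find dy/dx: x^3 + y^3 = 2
Differentiate: 3x^2 + 3y^2·(dy/dx) = 0
dy/dx = -3x^2/(3y^2)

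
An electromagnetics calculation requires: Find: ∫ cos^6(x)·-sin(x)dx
Let u = cos(x), du = -sin(x) dx
∫ u^6 du = u^7/7+C

Answer: cos^7(x)/7+C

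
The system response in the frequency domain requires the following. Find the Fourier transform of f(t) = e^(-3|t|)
Using the standard pair: F{e^(-a|t|)}=2a/(a^2+omega^2)
With a=3: F(omega)=6/(9+omega^2)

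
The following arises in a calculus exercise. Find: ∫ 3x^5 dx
Using power rule: ∫ 3x^5 dx=3/6 x^6 + C=(1/2)x^6 + C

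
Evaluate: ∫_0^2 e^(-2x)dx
Antiderivative: (1/(-2))e^(-2x)
Evaluate: (1/(-2))(e^-4 - 1)

Answer: (e^-4 - 1)/(-2)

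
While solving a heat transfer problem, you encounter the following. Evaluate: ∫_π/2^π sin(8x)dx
Antiderivative: -cos(8x)/8
Evaluate at bounds: [-cos(8·π)/8] - [-cos(8·π/2)/8]
= (-(1)+(1))/8 = 0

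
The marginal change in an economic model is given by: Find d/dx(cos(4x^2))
Chain rule: d/dx[cos(u)]=-sin(u)·u' where u=4x^2
u'=8x

Answer: -8x·sin(4x^2)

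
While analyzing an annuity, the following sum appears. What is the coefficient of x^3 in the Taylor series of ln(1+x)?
ln(1+x)=Σ (-1)^(n+1) x^n/n
Coefficient of x^3=(-1)^4/3=1/3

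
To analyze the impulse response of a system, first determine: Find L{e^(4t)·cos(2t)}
First shifting: L{e^(at)f(t)} = F(s-a)
L{cos(2t)} = s/(s² + 4)
Shift: (s-4)/((s-4)² + 4)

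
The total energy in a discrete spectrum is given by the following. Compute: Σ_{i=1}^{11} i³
Using formula: Σ i^3=[n(n + 1)/2]²=[11·12/2]²=4356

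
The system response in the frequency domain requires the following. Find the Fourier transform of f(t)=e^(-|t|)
Using the standard pair: F{e^(-a|t|)} = 2a/(a^2 + omega^2)
With a = 1: F(omega) = 2/(1 + omega^2)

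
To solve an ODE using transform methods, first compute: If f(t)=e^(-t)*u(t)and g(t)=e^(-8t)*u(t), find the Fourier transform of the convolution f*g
By the convolution theorem: F{f*g}=F(omega)*G(omega)
F(omega)=1/(1+j*omega), G(omega)=1/(8+j*omega)
F{f*g}=1/((1+j*omega)(8+j*omega))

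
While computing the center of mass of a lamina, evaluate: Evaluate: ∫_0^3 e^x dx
Antiderivative: e^x
Evaluate: (e^3 - 1)

Answer: e^3 - 1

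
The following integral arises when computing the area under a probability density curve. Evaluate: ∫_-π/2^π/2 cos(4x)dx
Antiderivative: sin(4x)/4
Evaluate at bounds: [sin(4·π/2)/4] - [sin(4·-π/2)/4]
=((0) - (0))/4=0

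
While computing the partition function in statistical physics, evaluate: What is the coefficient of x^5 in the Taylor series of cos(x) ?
cos(x) has only even powers. Coefficient of x^5=0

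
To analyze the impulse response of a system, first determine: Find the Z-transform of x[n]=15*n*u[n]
Z{n * u[n]}=z/(z-1)^2
By linearity: Z{15 * n * u[n]}=15z/(z-1)^2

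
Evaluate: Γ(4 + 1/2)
Γ(n+1/2) = (2n)!√π/(4^n·n!)
= 40320√π/(256·24) = (105/16)·√π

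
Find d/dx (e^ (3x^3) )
Chain rule: d/dx[e^u] = e^u · u' where u = 3x^3
u' = 9x^2

Answer: 9x^2·e^(3x^3)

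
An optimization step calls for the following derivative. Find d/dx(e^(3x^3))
Chain rule: d/dx[e^u] = e^u · u' where u = 3x^3
u' = 9x^2

Answer: 9x^2·e^(3x^3)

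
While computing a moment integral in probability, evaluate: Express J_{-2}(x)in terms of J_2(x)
For integer n: J_{-n}(x)=(-1)^n J_n(x)
With n=2: J_{-2}(x)=(-1)^2 J_2(x)=J_2(x)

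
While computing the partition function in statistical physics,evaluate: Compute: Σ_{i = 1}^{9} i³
Using formula: Σ i^3=[n(n + 1)/2]²=[9·10/2]²=2025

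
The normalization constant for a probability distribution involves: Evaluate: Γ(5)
Γ(n) = (n-1)! for positive integers
Γ(5) = 4! = 24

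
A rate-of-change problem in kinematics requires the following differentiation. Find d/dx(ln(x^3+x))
Chain rule: d/dx[ln(u)] = u'/u where u = x^3 + x
u' = 3x^2 + 1

Answer: (3x^2 + 1)/(x^3 + x)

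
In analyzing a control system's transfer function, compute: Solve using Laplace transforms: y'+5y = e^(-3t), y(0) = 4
Take L: sY - 4 + 5Y = 1/(s + 3)
Y(s + 5) = 1/(s + 3) + 4
Y = 1/((s + 3)(s + 5)) + 4/(s + 5)
Partial fractions: 1/((s + 3)(s + 5)) = (1/2)/(s + 3) - (1/2)/(s + 5)
So Y = (1/2)/(s + 3) + (7/2)/(s + 5)
Inverse Laplace transform (L^(-1){1/(s + 3)} = e^(-3t), L^(-1){1/(s + 5)} = e^(-5t)):

Answer: y(t) = (1/2)·e^(-3t) + (7/2)·e^(-5t)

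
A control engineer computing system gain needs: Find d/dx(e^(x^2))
Chain rule: d/dx[e^u] = e^u · u' where u = x^2
u' = 2x

Answer: 2x·e^(x^2)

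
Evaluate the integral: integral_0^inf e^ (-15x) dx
integral_0^inf e^(-15x) dx=[-1/15*e^(-15x)]_0^inf
=0 - (-1/15)=1/15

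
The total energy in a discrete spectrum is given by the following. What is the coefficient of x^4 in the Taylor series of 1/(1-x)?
1/(1-x)=Σ x^n for |x|<1
All coefficients are 1

Answer: 1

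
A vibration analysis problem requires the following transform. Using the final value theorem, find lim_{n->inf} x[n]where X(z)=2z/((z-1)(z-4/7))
Final value theorem: lim x[n] = lim_{z->1} (z-1) * X(z)
(z-1) * X(z) = 2z/(z-4/7)
As z->1: 2/(1-4/7) = 2/(3/7) = 14/3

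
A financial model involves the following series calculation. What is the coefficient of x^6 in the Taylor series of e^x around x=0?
Taylor series of e^x = Σ x^n/n!
Coefficient of x^6 = 1/6! = 1/720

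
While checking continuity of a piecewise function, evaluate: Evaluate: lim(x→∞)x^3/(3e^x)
Apply L'Hôpital 3 times (∞/∞ each time):
Eventually get 3!/(3e^x) → 0

Answer: 0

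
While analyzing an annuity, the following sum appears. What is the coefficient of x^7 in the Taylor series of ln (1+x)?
ln(1+x)=Σ (-1)^(n+1) x^n/n
Coefficient of x^7=(-1)^8/7=1/7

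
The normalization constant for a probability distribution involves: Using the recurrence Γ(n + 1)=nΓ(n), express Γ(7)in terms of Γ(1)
Γ(7) = 6Γ(6) = 6·5Γ(5) = ... = 6!·Γ(1) = 720·Γ(1)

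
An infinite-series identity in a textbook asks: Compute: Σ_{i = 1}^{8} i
Using formula: Σ i^1 = n(n + 1)/2 = 8·9/2 = 36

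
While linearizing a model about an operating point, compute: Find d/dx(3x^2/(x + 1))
Quotient rule: (f/g)' = (f'g - fg')/g²
f = 3x^2, f' = 6x
g = x + 1, g' = 1

Answer: (6x·(x + 1) - 3x^2)/(x + 1)²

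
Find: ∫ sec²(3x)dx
Since d/dx[tan(3x)]=3sec²(3x), integral=tan(3x)/3+C

Answer: (1/3)tan(3x)+C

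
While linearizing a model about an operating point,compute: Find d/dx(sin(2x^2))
Chain rule: d/dx[sin(u)] = cos(u)·u' where u = 2x^2
u' = 4x

Answer: 4x·cos(2x^2)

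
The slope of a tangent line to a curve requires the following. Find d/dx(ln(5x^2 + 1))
Chain rule: d/dx[ln(u)]=u'/u where u=5x^2 + 1
u'=10x

Answer: (10x)/(5x^2 + 1)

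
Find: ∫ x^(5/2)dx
Power rule: ∫ x^(5/2) dx=x^(7/2)/(7/2)+C

Answer: (2/7)·x^(7/2)+C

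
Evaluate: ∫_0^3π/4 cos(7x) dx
Antiderivative: sin(7x)/7
Evaluate at bounds: [sin(7·3π/4)/7] - [sin(7·0)/7]
= ((-√2/2) - (0))/7 = -√2/14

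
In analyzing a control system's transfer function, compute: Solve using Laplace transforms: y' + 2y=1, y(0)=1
Take L of both sides: sY(s) - 1 + 2Y(s) = 1/s
Y(s)(s + 2) = 1/s + 1
Y(s) = 1/(s(s + 2)) + 1/(s + 2)
Partial fractions: 1/(s(s + 2)) = (1/2)/s - (1/2)/(s + 2)
So Y(s) = (1/2)/s + (1/2)/(s + 2)
Inverse transform (L^(-1){1/s} = 1, L^(-1){1/(s + 2)} = e^(-2t)):

Answer: y(t) = 1/2 + (1/2)·e^(-2t)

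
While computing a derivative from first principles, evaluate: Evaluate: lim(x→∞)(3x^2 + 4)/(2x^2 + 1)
Divide numerator and denominator by x^2:
lim (3+4/x^2)/(2+1/x^2) = 3/2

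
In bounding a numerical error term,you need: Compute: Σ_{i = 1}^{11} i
Using formula: Σ i^1=n(n+1)/2=11·12/2=66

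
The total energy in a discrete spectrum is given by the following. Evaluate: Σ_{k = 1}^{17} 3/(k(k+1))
Partial fractions: 3/(k(k+1))=3/k - 3/(k+1)
Telescoping sum: 3(1-1/18)=3·17/18

Answer: 17/6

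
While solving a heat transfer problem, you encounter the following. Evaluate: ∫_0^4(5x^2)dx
Step 1: Find antiderivative F(x)=(5/3)x^3
Step 2: F(4) - F(0)=320/3 - (0)=320/3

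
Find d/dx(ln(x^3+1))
Chain rule: d/dx[ln(u)] = u'/u where u = x^3 + 1
u' = 3x^2

Answer: (3x^2)/(x^3 + 1)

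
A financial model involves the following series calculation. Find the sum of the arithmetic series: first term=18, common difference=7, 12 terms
Last term: a_n=18+(12-1)·7=95
Sum=n(a_1+a_n)/2=12(18+95)/2=678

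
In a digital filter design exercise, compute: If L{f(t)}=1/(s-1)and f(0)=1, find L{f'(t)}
L{f'(t)} = s·F(s) - f(0) = s/(s-1) - 1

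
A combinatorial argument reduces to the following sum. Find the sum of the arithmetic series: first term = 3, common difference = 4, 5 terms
Last term: a_n=3+(5-1)·4=19
Sum=n(a_1+a_n)/2=5(3+19)/2=55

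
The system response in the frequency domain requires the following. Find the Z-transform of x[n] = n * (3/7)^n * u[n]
Using the property Z{n * a^n * u[n]} = az/(z-a)^2
With a = 3/7: X(z) = (3/7)z/(z - 3/7)^2, |z| > 3/7

Answer: (3/7)z/(z - 3/7)^2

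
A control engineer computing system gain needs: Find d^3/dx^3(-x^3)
Apply power rule 3 times:
d^1: -3x^2
d^2: -6x
d^3: -6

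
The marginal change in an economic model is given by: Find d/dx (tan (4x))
Chain rule: d/dx[tan(u)] = sec²(u)·u' where u = 4x
u' = 4

Answer: 4·sec²(4x)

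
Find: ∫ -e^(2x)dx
Since d/dx[e^(2x)]=2e^(2x), we get -1/2 e^(2x)+C

Answer: (-1/2)e^(2x)+C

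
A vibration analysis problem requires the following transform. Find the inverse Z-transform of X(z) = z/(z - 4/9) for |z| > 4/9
Standard pair: z/(z-a) <-> a^n*u[n] for causal signals
With a = 4/9: x[n] = (4/9)^n*u[n]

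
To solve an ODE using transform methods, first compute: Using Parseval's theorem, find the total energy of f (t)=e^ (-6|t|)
Parseval's theorem: E=integral |f(t)|^2 dt=(1/2pi) integral |F(omega)|^2 domega
E=integral_{-inf}^{inf} e^(-12|t|) dt=2*integral_0^inf e^(-12t) dt=2/(2*6)=1/6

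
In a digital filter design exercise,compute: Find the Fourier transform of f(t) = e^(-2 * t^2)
The Fourier transform of a Gaussian e^(-a * t^2) is sqrt(pi/a) * e^(-omega^2/(4a)).
With a=2: F(omega)=sqrt(pi/2) * e^(-omega^2/8)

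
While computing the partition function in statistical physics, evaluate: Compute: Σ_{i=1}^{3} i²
Using formula: Σ i^2 = n(n + 1)(2n + 1)/6 = 3·4·7/6 = 14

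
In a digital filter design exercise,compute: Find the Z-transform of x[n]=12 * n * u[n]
Z{n * u[n]} = z/(z-1)^2
By linearity: Z{12 * n * u[n]} = 12z/(z-1)^2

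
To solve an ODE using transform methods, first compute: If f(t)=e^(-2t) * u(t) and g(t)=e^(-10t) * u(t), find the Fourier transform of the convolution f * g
By the convolution theorem: F{f*g}=F(omega)*G(omega)
F(omega)=1/(2+j*omega), G(omega)=1/(10+j*omega)
F{f*g}=1/((2+j*omega)(10+j*omega))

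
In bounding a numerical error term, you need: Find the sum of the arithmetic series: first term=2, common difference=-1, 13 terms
Last term: a_n = 2 + (13 - 1)·-1 = -10
Sum = n(a_1 + a_n)/2 = 13(2 + (-10))/2 = -52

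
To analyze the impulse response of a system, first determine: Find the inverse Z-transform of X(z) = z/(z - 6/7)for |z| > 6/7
Standard pair: z/(z-a) <-> a^n * u[n] for causal signals
With a = 6/7: x[n] = (6/7)^n * u[n]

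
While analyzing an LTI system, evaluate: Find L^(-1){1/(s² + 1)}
L^(-1){w/(s² + w²)}=sin(wt)
Here w=1

Answer: sin(t)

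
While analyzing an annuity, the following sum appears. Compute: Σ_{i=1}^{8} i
Using formula: Σ i^1=n(n + 1)/2=8·9/2=36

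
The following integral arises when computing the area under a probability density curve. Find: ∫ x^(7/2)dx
Power rule: ∫ x^(7/2) dx = x^(9/2)/(9/2)+C

Answer: (2/9)·x^(9/2)+C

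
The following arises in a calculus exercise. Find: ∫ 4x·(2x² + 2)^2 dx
Let u=2x² + 2, du=4x dx
∫ u^2 du=u^3/3 + C

Answer: (2x² + 2)^3/3 + C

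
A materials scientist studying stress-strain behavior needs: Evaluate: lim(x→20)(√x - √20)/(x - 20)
Multiply by conjugate (√x + √20)/(√x + √20):
= (x - 20)/((x - 20)(√x + √20)) = 1/(√x + √20)
As x → 20: 1/(2√20)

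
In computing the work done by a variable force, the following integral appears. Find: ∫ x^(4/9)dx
Power rule: ∫ x^(4/9) dx = x^(13/9)/(13/9)+C

Answer: (9/13)·x^(13/9)+C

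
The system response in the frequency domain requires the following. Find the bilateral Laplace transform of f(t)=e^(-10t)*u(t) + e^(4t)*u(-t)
For e^(-10t)*u(t): L=1/(s + 10), Re(s) > -10
For e^(4t)*u(-t): L=-1/(s-4), Re(s) < 4
Combined: F(s)=1/(s + 10) - 1/(s-4), -10 < Re(s) < 4

Answer: 1/(s + 10) - 1/(s-4), ROC: -10 < Re(s) < 4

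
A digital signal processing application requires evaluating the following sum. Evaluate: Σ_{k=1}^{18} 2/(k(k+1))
Partial fractions: 2/(k(k + 1))=2/k - 2/(k + 1)
Telescoping sum: 2(1 - 1/19)=2·18/19

Answer: 36/19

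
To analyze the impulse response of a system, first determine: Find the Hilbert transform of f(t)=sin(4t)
The Hilbert transform shifts each frequency component by -pi/2.
H{sin(wt)}=-cos(wt)
With w=4: H{sin(4t)}=-cos(4t)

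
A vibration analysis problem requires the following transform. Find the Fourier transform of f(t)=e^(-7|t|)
Using the standard pair: F{e^(-a|t|)} = 2a/(a^2 + omega^2)
With a = 7: F(omega) = 14/(49 + omega^2)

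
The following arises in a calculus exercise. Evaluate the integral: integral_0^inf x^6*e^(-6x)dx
This is a Gamma integral. Substitute u = 6x (du = 6 dx):
integral_0^inf x^6 * e^(-6x) dx = (1/6^7) integral_0^inf u^6 * e^(-u) du
= Gamma(7)/6^7 = 6!/6^7 = 720/279936

Answer: 5/1944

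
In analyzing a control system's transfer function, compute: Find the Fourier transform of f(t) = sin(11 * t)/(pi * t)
sin(W * t)/(pi * t)=(W/pi) * sinc(W * t/pi) is the impulse response of the ideal low-pass filter with cutoff W (here W=11).
Its Fourier transform is a rectangular function:
F(omega)=1 for |omega| < 11, 0 otherwise

Answer: rect(omega/22) [i.e., 1 for |omega| < 11, 0 otherwise]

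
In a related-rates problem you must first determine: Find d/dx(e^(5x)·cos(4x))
Product rule: (fg)'=f'g+fg'
f=e^(5x), f'=5·e^(5x)
g=cos(4x), g'=-4·sin(4x)

Answer: 5·e^(5x)·cos(4x)-4·e^(5x)·sin(4x)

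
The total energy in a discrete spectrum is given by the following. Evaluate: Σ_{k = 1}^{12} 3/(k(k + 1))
Partial fractions: 3/(k(k+1)) = 3/k - 3/(k+1)
Telescoping sum: 3(1-1/13) = 3·12/13

Answer: 36/13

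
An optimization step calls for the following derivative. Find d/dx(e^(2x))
Chain rule: d/dx[e^u]=e^u · u' where u=2x
u'=2

Answer: 2·e^(2x)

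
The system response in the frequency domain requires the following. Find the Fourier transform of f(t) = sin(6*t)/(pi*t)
sin(W*t)/(pi*t)=(W/pi)*sinc(W*t/pi) is the impulse response of the ideal low-pass filter with cutoff W (here W=6).
Its Fourier transform is a rectangular function:
F(omega)=1 for |omega| < 6, 0 otherwise

Answer: rect(omega/12) [i.e., 1 for |omega| < 6, 0 otherwise]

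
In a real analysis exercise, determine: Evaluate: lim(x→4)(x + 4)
Polynomial is continuous, so substitute x=4:
1·4 + 4=8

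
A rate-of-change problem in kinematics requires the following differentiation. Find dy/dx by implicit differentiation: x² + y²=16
Differentiate both sides: 2x + 2y·(dy/dx) = 0
Solve: dy/dx = -2x/(2y) = -x/y

Answer: dy/dx = -x/y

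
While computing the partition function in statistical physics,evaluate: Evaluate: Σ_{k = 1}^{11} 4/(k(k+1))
Partial fractions: 4/(k(k + 1))=4/k - 4/(k + 1)
Telescoping sum: 4(1 - 1/12)=4·11/12

Answer: 11/3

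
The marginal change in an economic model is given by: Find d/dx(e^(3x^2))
Chain rule: d/dx[e^u]=e^u · u' where u=3x^2
u'=6x

Answer: 6x·e^(3x^2)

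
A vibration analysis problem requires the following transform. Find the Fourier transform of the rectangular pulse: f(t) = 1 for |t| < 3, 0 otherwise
F(omega) = integral from -3 to 3 of e^(-j*omega*t) dt
= 2*sin(3*omega)/omega = 6*sinc(3*omega/pi)

Answer: 2*sin(3*omega)/omega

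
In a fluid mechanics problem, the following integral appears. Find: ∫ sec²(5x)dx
Since d/dx[tan(5x)] = 5sec²(5x), integral = tan(5x)/5 + C

Answer: (1/5)tan(5x) + C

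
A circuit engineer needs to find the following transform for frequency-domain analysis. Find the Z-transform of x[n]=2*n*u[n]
Z{n*u[n]}=z/(z-1)^2
By linearity: Z{2*n*u[n]}=2z/(z-1)^2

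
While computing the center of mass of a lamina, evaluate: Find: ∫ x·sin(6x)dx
By parts: u=x, dv=sin(6x) dx
du=dx, v=-cos(6x)/6
=-x·cos(6x)/6 + sin(6x)/6² + C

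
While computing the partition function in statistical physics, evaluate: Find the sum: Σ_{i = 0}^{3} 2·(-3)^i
Geometric series: S=a(1 - r^n)/(1 - r)
a=2, r=-3, n=4
S=2(1 - 81)/4=-40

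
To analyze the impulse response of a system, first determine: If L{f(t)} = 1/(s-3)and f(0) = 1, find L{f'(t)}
L{f'(t)}=s·F(s) - f(0)=s/(s-3)-1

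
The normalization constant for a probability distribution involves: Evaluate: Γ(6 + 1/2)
Γ(n + 1/2) = (2n)!√π/(4^n·n!)
= 479001600√π/(4096·720) = (10395/64)·√π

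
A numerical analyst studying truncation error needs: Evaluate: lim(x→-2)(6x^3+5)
Polynomial is continuous, so substitute x=-2:
6·(-2)^3+5=-43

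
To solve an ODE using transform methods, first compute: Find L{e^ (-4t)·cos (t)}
First shifting: L{e^(at)f(t)} = F(s-a)
L{cos(t)} = s/(s² + 1)
Shift: (s + 4)/((s + 4)² + 1)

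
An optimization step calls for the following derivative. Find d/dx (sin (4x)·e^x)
Product rule: (fg)'=f'g+fg'
f=sin(4x), f'=4·cos(4x)
g=e^x, g'=e^x

Answer: 4·cos(4x)·e^x+sin(4x)·e^x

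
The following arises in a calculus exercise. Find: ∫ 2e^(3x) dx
Since d/dx[e^(3x)]=3e^(3x), we get 2/3 e^(3x) + C

Answer: (2/3)e^(3x) + C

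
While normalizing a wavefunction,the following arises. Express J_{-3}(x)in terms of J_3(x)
For integer n: J_{-n}(x)=(-1)^n J_n(x)
With n=3: J_{-3}(x)=(-1)^3 J_3(x)=-J_3(x)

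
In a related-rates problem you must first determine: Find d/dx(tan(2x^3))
Chain rule: d/dx[tan(u)]=sec²(u)·u' where u=2x^3
u'=6x^2

Answer: 6x^2·sec²(2x^3)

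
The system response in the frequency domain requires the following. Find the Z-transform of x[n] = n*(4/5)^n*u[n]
Using the property Z{n*a^n*u[n]} = az/(z-a)^2
With a = 4/5: X(z) = (4/5)z/(z - 4/5)^2, |z| > 4/5

Answer: (4/5)z/(z - 4/5)^2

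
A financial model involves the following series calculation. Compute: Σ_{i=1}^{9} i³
Using formula: Σ i^3 = [n(n+1)/2]² = [9·10/2]² = 2025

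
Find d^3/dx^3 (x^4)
Apply power rule 3 times:
d^1: 4x^3
d^2: 12x^2
d^3: 24x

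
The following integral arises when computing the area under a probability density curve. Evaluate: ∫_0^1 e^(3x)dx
Antiderivative: (1/3)e^(3x)
Evaluate: (1/3)(e^3-1)

Answer: (e^3-1)/3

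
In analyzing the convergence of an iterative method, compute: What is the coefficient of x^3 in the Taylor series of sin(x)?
sin(x)=Σ (-1)^k x^(2k+1)/(2k+1)!
For x^3: (-1)^1/3!=-1/6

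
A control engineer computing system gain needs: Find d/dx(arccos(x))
d/dx[arccos(u)]=-u'/√(1-u²), u=x, u'=1

Answer: -1/√(1-x²)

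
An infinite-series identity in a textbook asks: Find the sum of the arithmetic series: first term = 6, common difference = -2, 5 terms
Last term: a_n = 6 + (5 - 1)·-2 = -2
Sum = n(a_1 + a_n)/2 = 5(6 + (-2))/2 = 10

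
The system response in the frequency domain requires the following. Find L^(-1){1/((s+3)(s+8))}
Partial fractions: 1/((s+3)(s+8)) = A/(s+3)+B/(s+8)
Cover-up: A = 1/(s+8)|_{s = -3} = 1/5; B = 1/(s+3)|_{s = -8} = -1/5
L^(-1) = (1/5)e^(-3t) - (1/5)e^(-8t)

Answer: (1/5)(e^(-3t) - e^(-8t))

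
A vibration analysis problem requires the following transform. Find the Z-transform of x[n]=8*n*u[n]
Z{n*u[n]}=z/(z-1)^2
By linearity: Z{8*n*u[n]}=8z/(z-1)^2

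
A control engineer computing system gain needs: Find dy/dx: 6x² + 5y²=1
Differentiate: 12x+10y·(dy/dx)=0
dy/dx=-12x/(10y)=-(6/5)·(x/y)

Answer: dy/dx=-(6/5)·(x/y)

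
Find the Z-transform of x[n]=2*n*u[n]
Z{n*u[n]}=z/(z-1)^2
By linearity: Z{2*n*u[n]}=2z/(z-1)^2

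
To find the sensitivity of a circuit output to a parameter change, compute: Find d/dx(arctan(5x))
d/dx[arctan(u)] = u'/(1+u²), u = 5x, u' = 5

Answer: 5/(1+25x²)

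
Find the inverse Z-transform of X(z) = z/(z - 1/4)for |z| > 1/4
Standard pair: z/(z-a) <-> a^n*u[n] for causal signals
With a=1/4: x[n]=(1/4)^n*u[n]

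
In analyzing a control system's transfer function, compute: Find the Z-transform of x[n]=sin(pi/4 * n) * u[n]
Z{sin(w0 * n) * u[n]} = z * sin(w0)/(z^2-2z * cos(w0)+1)
With w0 = pi/4: X(z) = z * sin(pi/4)/(z^2-2z * cos(pi/4)+1)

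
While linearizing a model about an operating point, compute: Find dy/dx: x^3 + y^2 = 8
Differentiate: 3x^2+2y·(dy/dx) = 0
dy/dx = -3x^2/(2y)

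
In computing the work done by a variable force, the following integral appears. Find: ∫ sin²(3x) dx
Using identity sin²(u)=(1 - cos(2u))/2:
∫ (1 - cos(6x))/2 dx=x/2 - sin(6x)/12 + C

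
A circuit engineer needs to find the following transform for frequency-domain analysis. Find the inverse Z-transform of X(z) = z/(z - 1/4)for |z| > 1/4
Standard pair: z/(z-a) <-> a^n*u[n] for causal signals
With a=1/4: x[n]=(1/4)^n*u[n]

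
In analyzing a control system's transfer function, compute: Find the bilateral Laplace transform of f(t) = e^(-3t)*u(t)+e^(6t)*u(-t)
For e^(-3t) * u(t): L=1/(s + 3), Re(s) > -3
For e^(6t) * u(-t): L=-1/(s-6), Re(s) < 6
Combined: F(s)=1/(s + 3) - 1/(s-6), -3 < Re(s) < 6

Answer: 1/(s + 3) - 1/(s-6), ROC: -3 < Re(s) < 6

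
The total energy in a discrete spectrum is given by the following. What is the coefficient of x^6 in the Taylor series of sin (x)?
sin(x) has only odd powers. Coefficient of x^6=0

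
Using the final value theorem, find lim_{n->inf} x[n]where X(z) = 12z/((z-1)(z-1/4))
Final value theorem: lim x[n]=lim_{z->1} (z-1) * X(z)
(z-1) * X(z)=12z/(z-1/4)
As z->1: 12/(1-1/4)=12/(3/4)=16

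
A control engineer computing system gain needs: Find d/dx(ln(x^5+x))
Chain rule: d/dx[ln(u)]=u'/u where u=x^5 + x
u'=5x^4 + 1

Answer: (5x^4 + 1)/(x^5 + x)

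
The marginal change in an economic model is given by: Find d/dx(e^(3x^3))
Chain rule: d/dx[e^u] = e^u · u' where u = 3x^3
u' = 9x^2

Answer: 9x^2·e^(3x^3)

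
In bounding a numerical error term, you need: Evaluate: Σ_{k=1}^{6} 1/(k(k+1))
Partial fractions: 1/(k(k+1)) = 1/k - 1/(k+1)
Telescoping sum: 1(1-1/7) = 1·6/7

Answer: 6/7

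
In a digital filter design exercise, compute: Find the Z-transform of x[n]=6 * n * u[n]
Z{n*u[n]}=z/(z-1)^2
By linearity: Z{6*n*u[n]}=6z/(z-1)^2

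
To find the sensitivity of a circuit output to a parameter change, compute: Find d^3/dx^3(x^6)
Apply power rule 3 times:
d^1: 6x^5
d^2: 30x^4
d^3: 120x^3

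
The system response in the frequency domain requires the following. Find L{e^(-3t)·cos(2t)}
First shifting: L{e^(at)f(t)}=F(s-a)
L{cos(2t)}=s/(s² + 4)
Shift: (s + 3)/((s + 3)² + 4)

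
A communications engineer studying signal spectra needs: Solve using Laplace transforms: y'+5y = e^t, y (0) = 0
Take L: sY - 0+5Y=1/(s-1)
Y(s+5)=1/(s-1)+0
Y=1/((s-1)(s+5))+0/(s+5)
Partial fractions: 1/((s-1)(s+5))=(1/6)/(s-1) - (1/6)/(s+5)
So Y=(1/6)/(s-1) - (1/6)/(s+5)
Inverse Laplace transform (L^(-1){1/(s-1)}=e^t, L^(-1){1/(s+5)}=e^(-5t)):

Answer: y(t)=(1/6)·e^t - (1/6)·e^(-5t)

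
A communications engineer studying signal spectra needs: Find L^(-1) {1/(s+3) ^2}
L^(-1){1/(s-a)^n}=t^(n-1)·e^(at)/(n-1)!
Here a=-3, n=2: t^1·e^(-3t)/1

Answer: t·e^(-3t)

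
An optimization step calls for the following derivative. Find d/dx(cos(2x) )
Chain rule: d/dx[cos(u)] = -sin(u)·u' where u = 2x
u' = 2

Answer: -2·sin(2x)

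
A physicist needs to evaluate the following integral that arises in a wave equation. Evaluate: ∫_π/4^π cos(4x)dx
Antiderivative: sin(4x)/4
Evaluate at bounds: [sin(4·π)/4] - [sin(4·π/4)/4]
= ((0) - (0))/4 = 0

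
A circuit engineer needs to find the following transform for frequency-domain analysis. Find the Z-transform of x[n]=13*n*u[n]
Z{n * u[n]}=z/(z-1)^2
By linearity: Z{13 * n * u[n]}=13z/(z-1)^2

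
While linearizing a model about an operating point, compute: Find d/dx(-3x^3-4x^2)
Power rule: d/dx(ax^n) = n·a·x^(n-1)
Term by term: -9·x^2-8·x

Answer: -9x^2-8x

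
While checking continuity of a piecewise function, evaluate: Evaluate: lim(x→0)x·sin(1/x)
Squeeze theorem: -|x| ≤ x·sin(1/x) ≤ |x|
Since x → 0 as x → 0, by squeeze theorem the limit is 0

Answer: 0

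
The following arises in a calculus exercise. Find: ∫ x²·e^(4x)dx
Integration by parts twice:
First: u=x², dv=e^(4x) dx => x²e^(4x)/4 - (2/4)∫ xe^(4x) dx
Second (∫ xe^(4x) dx): xe^(4x)/4 - e^(4x)/16
Combining: e^(4x)(x²/4 - 2x/16 + 2/64) + C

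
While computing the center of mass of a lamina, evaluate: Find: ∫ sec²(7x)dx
Since d/dx[tan(7x)]=7sec²(7x), integral=tan(7x)/7 + C

Answer: (1/7)tan(7x) + C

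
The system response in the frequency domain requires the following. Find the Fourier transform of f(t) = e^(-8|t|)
Using the standard pair: F{e^(-a|t|)}=2a/(a^2+omega^2)
With a=8: F(omega)=16/(64+omega^2)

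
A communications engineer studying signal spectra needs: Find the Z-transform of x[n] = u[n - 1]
Using the time-shift property: Z{u[n-1]}=z^(-1) * z/(z-1)
=z^(0)/(z-1)

Answer: 1/(z-1)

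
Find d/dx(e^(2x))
Chain rule: d/dx[e^u] = e^u · u' where u = 2x
u' = 2

Answer: 2·e^(2x)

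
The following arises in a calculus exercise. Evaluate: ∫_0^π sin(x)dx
Antiderivative: -cos(x)
Evaluate at bounds: [-cos(1·π)/1] - [-cos(1·0)/1]
= (-(-1) + (1))/1 = 2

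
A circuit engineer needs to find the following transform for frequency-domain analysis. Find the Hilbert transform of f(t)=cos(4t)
The Hilbert transform shifts each frequency component by -pi/2.
H{cos(wt)}=sin(wt)
With w=4: H{cos(4t)}=sin(4t)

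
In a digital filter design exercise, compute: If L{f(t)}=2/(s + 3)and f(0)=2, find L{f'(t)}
L{f'(t)} = s·F(s) - f(0) = 2s/(s+3)-2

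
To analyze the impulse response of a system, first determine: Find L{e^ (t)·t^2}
First shifting: L{e^(at)f(t)} = F(s-a)
L{t^2} = 2/s^3
Shift s → s-1: 2/(s-1)^3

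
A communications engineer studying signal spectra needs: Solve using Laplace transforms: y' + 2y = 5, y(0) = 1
Take L of both sides: sY(s) - 1 + 2Y(s) = 5/s
Y(s)(s + 2) = 5/s + 1
Y(s) = 5/(s(s + 2)) + 1/(s + 2)
Partial fractions: 5/(s(s + 2)) = (5/2)/s - (5/2)/(s + 2)
So Y(s) = (5/2)/s - (3/2)/(s + 2)
Inverse transform (L^(-1){1/s} = 1, L^(-1){1/(s + 2)} = e^(-2t)):

Answer: y(t) = 5/2 - (3/2)·e^(-2t)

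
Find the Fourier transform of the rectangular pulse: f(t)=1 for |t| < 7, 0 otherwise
F(omega)=integral from -7 to 7 of e^(-j * omega * t) dt
=2 * sin(7 * omega)/omega=14 * sinc(7 * omega/pi)

Answer: 2 * sin(7 * omega)/omega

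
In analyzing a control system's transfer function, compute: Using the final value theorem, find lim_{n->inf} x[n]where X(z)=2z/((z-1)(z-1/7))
Final value theorem: lim x[n]=lim_{z->1} (z-1)*X(z)
(z-1)*X(z)=2z/(z-1/7)
As z->1: 2/(1 - 1/7)=2/(6/7)=7/3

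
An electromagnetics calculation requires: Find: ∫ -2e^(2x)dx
Since d/dx[e^(2x)] = 2e^(2x), we get -1 e^(2x)+C

Answer: -e^(2x)+C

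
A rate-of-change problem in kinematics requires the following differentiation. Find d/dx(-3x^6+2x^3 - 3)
Power rule: d/dx(ax^n)=n·a·x^(n-1)
Term by term: -18·x^5 + 6·x^2

Answer: -18x^5 + 6x^2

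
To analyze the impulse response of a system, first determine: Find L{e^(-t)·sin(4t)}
First shifting: L{e^(at)f(t)} = F(s-a)
L{sin(4t)} = 4/(s²+16)
Shift: 4/((s+1)²+16)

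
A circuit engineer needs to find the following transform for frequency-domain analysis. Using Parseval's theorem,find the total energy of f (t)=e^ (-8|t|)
Parseval's theorem: E = integral |f(t)|^2 dt = (1/2pi) integral |F(omega)|^2 domega
E = integral_{-inf}^{inf} e^(-16|t|) dt = 2*integral_0^inf e^(-16t) dt = 2/(2*8) = 1/8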